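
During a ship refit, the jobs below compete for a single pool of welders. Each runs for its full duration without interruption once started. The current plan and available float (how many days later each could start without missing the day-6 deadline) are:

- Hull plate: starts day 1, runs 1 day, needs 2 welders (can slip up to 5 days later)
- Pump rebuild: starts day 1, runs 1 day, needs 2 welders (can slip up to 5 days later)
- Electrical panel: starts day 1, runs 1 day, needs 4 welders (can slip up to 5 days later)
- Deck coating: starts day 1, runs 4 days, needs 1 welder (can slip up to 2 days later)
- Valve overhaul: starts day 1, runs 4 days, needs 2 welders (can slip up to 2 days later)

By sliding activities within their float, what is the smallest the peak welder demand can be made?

4

Early-start (Hull plate@1, Pump rebuild@1, Electrical panel@1, Deck coating@1, Valve overhaul@1) gives peak 11: d1:11  d2:3  d3:3  d4:3  d5:0  d6:0.
Shift Electrical panel→2, Deck coating→3, Valve overhaul→3.
Schedule Hull plate@1, Pump rebuild@1, Electrical panel@2, Deck coating@3, Valve overhaul@3: d1:4  d2:4  d3:3  d4:3  d5:3  d6:3 — peak 4.
Total welder-days = 20 over 6 days ⇒ peak ≥ ⌈20/6⌉ = 4, so 4 is optimal.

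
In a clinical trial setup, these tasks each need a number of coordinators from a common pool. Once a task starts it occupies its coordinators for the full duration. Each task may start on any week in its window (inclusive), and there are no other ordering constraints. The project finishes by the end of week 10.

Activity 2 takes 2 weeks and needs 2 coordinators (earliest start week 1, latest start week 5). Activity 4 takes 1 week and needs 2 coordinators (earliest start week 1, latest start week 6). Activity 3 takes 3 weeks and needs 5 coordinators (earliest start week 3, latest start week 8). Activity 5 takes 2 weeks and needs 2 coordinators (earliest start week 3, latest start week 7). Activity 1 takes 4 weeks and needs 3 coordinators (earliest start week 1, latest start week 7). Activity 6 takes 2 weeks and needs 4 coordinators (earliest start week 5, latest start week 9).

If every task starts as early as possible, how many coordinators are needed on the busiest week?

10

Early-start schedule: Activity 2@1, Activity 4@1, Activity 3@3, Activity 5@3, Activity 1@1, Activity 6@5.
Load per week: week 1: 7, week 2: 5, week 3: 10, week 4: 10, week 5: 9, week 6: 4, week 7: 0, week 8: 0, week 9: 0, week 10: 0.
Peak is 10.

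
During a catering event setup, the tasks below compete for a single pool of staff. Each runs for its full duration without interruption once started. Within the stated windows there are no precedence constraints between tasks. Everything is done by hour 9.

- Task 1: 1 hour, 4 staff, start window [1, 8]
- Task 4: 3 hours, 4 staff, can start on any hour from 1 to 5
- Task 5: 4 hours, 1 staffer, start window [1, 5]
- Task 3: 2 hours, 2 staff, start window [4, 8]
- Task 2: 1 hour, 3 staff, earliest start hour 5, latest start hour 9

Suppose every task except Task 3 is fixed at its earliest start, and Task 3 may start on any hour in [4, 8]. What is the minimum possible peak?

Task 3@4: h1:9  h2:5  h3:5  h4:3  h5:5  h6:0  h7:0  h8:0  h9:0 → peak 9
Task 3@5: h1:9  h2:5  h3:5  h4:1  h5:5  h6:2  h7:0  h8:0  h9:0 → peak 9
Task 3@6: h1:9  h2:5  h3:5  h4:1  h5:3  h6:2  h7:2  h8:0  h9:0 → peak 9
Task 3@7: h1:9  h2:5  h3:5  h4:1  h5:3  h6:0  h7:2  h8:2  h9:0 → peak 9
Task 3@8: h1:9  h2:5  h3:5  h4:1  h5:3  h6:0  h7:0  h8:2  h9:2 → peak 9
Best is Task 3@4, peak 9.

9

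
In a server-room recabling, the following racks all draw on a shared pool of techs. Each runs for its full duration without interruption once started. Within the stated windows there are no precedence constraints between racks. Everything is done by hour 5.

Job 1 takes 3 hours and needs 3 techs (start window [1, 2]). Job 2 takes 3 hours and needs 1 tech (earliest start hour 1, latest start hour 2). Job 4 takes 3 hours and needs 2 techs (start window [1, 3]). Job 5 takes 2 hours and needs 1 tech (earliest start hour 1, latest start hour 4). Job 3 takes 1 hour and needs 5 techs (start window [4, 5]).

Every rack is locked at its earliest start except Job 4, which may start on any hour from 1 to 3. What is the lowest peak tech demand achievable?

7

Job 4@1: h1:7  h2:7  h3:6  h4:5  h5:0 → peak 7
Job 4@2: h1:5  h2:7  h3:6  h4:7  h5:0 → peak 7
Job 4@3: h1:5  h2:5  h3:6  h4:7  h5:2 → peak 7
Best is Job 4@1, peak 7.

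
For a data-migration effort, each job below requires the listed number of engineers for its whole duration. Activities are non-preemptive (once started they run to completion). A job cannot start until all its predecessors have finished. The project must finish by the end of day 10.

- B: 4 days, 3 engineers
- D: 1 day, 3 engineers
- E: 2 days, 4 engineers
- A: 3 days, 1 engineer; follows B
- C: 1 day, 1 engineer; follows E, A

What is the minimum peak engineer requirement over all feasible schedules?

Early-start (B@1, D@1, E@1, A@5, C@8) gives peak 10: d1:10  d2:7  d3:3  d4:3  d5:1  d6:1  d7:1  d8:1  d9:0  d10:0.
Shift D→5, E→8, C→10.
Schedule B@1, D@5, E@8, A@5, C@10: d1:3  d2:3  d3:3  d4:3  d5:4  d6:1  d7:1  d8:4  d9:4  d10:1 — peak 4.

4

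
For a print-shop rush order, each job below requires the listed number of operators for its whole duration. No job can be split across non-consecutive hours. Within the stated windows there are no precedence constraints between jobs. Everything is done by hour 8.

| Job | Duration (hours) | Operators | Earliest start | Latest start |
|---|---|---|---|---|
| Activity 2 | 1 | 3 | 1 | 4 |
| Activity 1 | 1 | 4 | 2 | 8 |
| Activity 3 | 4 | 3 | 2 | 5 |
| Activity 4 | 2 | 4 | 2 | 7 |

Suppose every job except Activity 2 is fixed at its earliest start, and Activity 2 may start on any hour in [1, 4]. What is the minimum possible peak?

Activity 2@1: h1:3  h2:11  h3:7  h4:3  h5:3  h6:0  h7:0  h8:0 → peak 11
Activity 2@2: h1:0  h2:14  h3:7  h4:3  h5:3  h6:0  h7:0  h8:0 → peak 14
Activity 2@3: h1:0  h2:11  h3:10  h4:3  h5:3  h6:0  h7:0  h8:0 → peak 11
Activity 2@4: h1:0  h2:11  h3:7  h4:6  h5:3  h6:0  h7:0  h8:0 → peak 11
Best is Activity 2@1, peak 11.

11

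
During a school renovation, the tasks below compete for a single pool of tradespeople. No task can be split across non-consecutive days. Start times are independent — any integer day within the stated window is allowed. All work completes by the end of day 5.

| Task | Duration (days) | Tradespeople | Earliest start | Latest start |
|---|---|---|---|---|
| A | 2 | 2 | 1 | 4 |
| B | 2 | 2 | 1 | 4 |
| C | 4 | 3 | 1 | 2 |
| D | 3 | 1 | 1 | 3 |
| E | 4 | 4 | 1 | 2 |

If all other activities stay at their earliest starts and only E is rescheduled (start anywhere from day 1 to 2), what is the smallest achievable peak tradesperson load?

E@1: d1:12  d2:12  d3:8  d4:7  d5:0 → peak 12
E@2: d1:8  d2:12  d3:8  d4:7  d5:4 → peak 12
Best is E@1, peak 12.

12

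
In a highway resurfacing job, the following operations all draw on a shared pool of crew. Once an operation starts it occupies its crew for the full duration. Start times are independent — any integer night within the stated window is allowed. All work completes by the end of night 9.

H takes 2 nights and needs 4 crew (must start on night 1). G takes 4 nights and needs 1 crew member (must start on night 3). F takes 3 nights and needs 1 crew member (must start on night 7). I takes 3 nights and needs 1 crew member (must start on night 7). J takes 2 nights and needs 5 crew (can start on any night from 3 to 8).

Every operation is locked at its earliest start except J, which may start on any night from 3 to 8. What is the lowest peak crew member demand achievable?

6

J@3: n1:4  n2:4  n3:6  n4:6  n5:1  n6:1  n7:2  n8:2  n9:2 → peak 6
J@4: n1:4  n2:4  n3:1  n4:6  n5:6  n6:1  n7:2  n8:2  n9:2 → peak 6
J@5: n1:4  n2:4  n3:1  n4:1  n5:6  n6:6  n7:2  n8:2  n9:2 → peak 6
J@6: n1:4  n2:4  n3:1  n4:1  n5:1  n6:6  n7:7  n8:2  n9:2 → peak 7
J@7: n1:4  n2:4  n3:1  n4:1  n5:1  n6:1  n7:7  n8:7  n9:2 → peak 7
J@8: n1:4  n2:4  n3:1  n4:1  n5:1  n6:1  n7:2  n8:7  n9:7 → peak 7
Best is J@3, peak 6.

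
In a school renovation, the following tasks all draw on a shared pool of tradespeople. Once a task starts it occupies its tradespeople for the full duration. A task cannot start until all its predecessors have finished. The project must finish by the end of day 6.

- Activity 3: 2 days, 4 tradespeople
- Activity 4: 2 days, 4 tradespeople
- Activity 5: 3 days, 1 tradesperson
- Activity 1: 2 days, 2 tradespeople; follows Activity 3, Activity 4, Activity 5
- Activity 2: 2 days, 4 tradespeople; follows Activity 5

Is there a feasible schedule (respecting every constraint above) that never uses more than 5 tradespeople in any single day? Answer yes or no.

no

Total tradesperson-days = 31; over 6 days the average is 31/6 > 5, so some day must exceed 5.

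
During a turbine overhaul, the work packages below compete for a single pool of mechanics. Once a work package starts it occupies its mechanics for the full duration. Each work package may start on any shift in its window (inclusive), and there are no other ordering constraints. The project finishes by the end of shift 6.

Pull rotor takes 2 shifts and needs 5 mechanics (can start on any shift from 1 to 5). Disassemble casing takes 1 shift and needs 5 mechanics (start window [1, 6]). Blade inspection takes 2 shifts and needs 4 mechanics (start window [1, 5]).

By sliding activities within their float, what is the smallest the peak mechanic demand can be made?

Early-start (Pull rotor@1, Disassemble casing@1, Blade inspection@1) gives peak 14: s1:14  s2:9  s3:0  s4:0  s5:0  s6:0.
Shift Disassemble casing→3, Blade inspection→4.
Schedule Pull rotor@1, Disassemble casing@3, Blade inspection@4: s1:5  s2:5  s3:5  s4:4  s5:4  s6:0 — peak 5.

5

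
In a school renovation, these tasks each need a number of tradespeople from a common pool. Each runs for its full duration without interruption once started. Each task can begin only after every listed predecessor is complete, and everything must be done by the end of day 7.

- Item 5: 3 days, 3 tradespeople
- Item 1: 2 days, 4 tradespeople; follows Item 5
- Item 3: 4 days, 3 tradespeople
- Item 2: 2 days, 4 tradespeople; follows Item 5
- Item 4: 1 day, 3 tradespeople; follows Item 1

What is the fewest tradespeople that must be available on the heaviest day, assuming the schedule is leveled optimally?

7

Early-start (Item 5@1, Item 1@4, Item 3@1, Item 2@4, Item 4@6) gives peak 11: d1:6  d2:6  d3:6  d4:11  d5:8  d6:3  d7:0.
Shift Item 2→6.
Schedule Item 5@1, Item 1@4, Item 3@1, Item 2@6, Item 4@6: d1:6  d2:6  d3:6  d4:7  d5:4  d6:7  d7:4 — peak 7.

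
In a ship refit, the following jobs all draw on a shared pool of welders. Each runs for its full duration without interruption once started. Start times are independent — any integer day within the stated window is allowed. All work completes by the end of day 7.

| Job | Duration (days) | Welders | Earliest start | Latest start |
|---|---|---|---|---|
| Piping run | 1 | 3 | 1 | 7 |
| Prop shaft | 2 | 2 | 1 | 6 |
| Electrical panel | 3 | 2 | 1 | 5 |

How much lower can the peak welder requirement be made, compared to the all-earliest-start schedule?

4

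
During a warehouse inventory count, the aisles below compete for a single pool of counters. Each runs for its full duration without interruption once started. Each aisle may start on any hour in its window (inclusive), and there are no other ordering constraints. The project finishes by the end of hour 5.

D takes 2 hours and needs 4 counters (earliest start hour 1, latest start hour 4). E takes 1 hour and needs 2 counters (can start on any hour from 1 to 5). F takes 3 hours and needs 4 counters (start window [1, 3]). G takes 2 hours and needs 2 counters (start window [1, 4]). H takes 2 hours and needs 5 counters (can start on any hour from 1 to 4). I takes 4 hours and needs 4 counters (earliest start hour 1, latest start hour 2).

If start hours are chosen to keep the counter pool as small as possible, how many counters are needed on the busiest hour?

12

Early-start (D@1, E@1, F@1, G@1, H@1, I@1) gives peak 21: h1:21  h2:19  h3:8  h4:4  h5:0.
Shift G→3, H→4, I→2.
Schedule D@1, E@1, F@1, G@3, H@4, I@2: h1:10  h2:12  h3:10  h4:11  h5:9 — peak 12.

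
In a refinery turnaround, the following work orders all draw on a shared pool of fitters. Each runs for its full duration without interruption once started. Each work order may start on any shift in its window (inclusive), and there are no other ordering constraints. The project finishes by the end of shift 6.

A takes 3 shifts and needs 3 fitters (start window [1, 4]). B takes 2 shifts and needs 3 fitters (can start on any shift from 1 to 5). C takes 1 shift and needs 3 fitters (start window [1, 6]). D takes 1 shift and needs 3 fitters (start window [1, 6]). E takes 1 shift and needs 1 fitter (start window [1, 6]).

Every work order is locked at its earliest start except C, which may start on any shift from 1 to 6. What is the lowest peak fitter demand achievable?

10

C@1: s1:13  s2:6  s3:3  s4:0  s5:0  s6:0 → peak 13
C@2: s1:10  s2:9  s3:3  s4:0  s5:0  s6:0 → peak 10
C@3: s1:10  s2:6  s3:6  s4:0  s5:0  s6:0 → peak 10
C@4: s1:10  s2:6  s3:3  s4:3  s5:0  s6:0 → peak 10
C@5: s1:10  s2:6  s3:3  s4:0  s5:3  s6:0 → peak 10
C@6: s1:10  s2:6  s3:3  s4:0  s5:0  s6:3 → peak 10
Best is C@2, peak 10.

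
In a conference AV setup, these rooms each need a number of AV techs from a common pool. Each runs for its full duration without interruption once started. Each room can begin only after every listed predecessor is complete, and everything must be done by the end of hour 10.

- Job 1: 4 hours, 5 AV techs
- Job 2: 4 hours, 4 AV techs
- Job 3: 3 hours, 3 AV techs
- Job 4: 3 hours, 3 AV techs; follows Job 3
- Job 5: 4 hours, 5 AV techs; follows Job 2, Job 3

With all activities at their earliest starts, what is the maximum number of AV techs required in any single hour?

12

Early-start schedule: Job 1@1, Job 2@1, Job 3@1, Job 4@4, Job 5@5.
Load per hour: hour 1: 12, hour 2: 12, hour 3: 12, hour 4: 12, hour 5: 8, hour 6: 8, hour 7: 5, hour 8: 5, hour 9: 0, hour 10: 0.
Peak is 12.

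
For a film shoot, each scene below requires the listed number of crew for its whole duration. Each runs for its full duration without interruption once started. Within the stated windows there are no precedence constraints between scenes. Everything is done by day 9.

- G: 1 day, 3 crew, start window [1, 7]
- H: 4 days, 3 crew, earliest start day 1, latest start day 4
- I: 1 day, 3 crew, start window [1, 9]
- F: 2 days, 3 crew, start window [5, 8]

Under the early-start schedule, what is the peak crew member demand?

Early-start schedule: G@1, H@1, I@1, F@5.
Load per day: day 1: 9, day 2: 3, day 3: 3, day 4: 3, day 5: 3, day 6: 3, day 7: 0, day 8: 0, day 9: 0.
Peak is 9.

9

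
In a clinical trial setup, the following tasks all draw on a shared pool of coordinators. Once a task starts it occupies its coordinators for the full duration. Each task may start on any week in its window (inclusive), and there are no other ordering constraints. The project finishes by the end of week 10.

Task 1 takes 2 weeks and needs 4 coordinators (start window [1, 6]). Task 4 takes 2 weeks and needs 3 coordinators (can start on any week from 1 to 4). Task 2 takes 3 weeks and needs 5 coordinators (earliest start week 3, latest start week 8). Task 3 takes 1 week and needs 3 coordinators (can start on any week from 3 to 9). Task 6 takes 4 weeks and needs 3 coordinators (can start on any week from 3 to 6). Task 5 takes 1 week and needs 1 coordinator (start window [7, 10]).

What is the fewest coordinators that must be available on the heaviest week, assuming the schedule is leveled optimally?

Early-start (Task 1@1, Task 4@1, Task 2@3, Task 3@3, Task 6@3, Task 5@7) gives peak 11: w1:7  w2:7  w3:11  w4:8  w5:8  w6:3  w7:1  w8:0  w9:0  w10:0.
Shift Task 4→3, Task 2→7, Task 3→5.
Schedule Task 1@1, Task 4@3, Task 2@7, Task 3@5, Task 6@3, Task 5@7: w1:4  w2:4  w3:6  w4:6  w5:6  w6:3  w7:6  w8:5  w9:5  w10:0 — peak 6.

6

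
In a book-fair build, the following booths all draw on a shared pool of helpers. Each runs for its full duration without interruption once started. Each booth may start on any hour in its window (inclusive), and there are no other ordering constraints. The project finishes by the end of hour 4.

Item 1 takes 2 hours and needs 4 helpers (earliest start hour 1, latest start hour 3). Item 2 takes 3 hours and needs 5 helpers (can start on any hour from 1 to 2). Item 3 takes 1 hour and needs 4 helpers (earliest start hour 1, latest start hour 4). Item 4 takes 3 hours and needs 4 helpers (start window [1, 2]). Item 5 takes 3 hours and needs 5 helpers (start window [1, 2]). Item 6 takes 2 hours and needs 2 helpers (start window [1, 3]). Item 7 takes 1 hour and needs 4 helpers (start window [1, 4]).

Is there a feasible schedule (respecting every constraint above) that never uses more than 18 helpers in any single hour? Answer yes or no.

Schedule Item 1@1, Item 2@1, Item 3@1, Item 4@1, Item 5@2, Item 6@3, Item 7@4: h1:17  h2:18  h3:16  h4:11 — peak 18 ≤ 18.

yes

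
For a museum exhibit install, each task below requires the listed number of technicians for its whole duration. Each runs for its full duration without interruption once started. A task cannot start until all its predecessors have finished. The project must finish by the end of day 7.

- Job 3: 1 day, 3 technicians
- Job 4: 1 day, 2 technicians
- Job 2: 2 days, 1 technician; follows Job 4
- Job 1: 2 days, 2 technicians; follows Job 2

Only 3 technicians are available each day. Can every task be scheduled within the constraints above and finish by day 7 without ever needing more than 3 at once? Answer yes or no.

yes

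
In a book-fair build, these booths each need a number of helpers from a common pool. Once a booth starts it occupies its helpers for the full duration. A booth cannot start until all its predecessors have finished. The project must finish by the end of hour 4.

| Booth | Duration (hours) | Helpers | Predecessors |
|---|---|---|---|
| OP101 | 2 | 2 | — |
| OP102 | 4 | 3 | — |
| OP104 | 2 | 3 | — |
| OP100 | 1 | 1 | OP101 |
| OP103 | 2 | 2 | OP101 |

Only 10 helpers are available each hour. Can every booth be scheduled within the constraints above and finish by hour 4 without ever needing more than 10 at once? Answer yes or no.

Schedule OP101@1, OP102@1, OP104@1, OP100@3, OP103@3: h1:8  h2:8  h3:6  h4:5 — peak 8 ≤ 10.

yes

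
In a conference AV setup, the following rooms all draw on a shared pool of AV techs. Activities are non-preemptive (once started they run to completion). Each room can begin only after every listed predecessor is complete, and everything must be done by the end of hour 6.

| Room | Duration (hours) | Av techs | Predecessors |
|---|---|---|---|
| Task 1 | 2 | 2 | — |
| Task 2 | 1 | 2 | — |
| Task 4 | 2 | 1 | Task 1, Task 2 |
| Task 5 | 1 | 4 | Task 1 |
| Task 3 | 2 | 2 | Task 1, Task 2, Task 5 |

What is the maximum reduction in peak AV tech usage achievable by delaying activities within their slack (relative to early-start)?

Early-start peak: h1:4  h2:2  h3:5  h4:3  h5:2  h6:0 ⇒ 5.
Leveled (Task 1@1, Task 2@1, Task 4@4, Task 5@3, Task 3@4): h1:4  h2:2  h3:4  h4:3  h5:3  h6:0 ⇒ 4.
Reduction 5 − 4 = 1.

1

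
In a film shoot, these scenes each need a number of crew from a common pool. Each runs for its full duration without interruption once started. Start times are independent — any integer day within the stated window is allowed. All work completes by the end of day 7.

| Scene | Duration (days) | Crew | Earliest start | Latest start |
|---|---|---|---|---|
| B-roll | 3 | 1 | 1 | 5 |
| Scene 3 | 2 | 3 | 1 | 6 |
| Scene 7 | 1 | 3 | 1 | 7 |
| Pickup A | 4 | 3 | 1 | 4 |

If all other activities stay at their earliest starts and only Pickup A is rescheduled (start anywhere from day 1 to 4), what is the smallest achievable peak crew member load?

7

Pickup A@1: d1:10  d2:7  d3:4  d4:3  d5:0  d6:0  d7:0 → peak 10
Pickup A@2: d1:7  d2:7  d3:4  d4:3  d5:3  d6:0  d7:0 → peak 7
Pickup A@3: d1:7  d2:4  d3:4  d4:3  d5:3  d6:3  d7:0 → peak 7
Pickup A@4: d1:7  d2:4  d3:1  d4:3  d5:3  d6:3  d7:3 → peak 7
Best is Pickup A@2, peak 7.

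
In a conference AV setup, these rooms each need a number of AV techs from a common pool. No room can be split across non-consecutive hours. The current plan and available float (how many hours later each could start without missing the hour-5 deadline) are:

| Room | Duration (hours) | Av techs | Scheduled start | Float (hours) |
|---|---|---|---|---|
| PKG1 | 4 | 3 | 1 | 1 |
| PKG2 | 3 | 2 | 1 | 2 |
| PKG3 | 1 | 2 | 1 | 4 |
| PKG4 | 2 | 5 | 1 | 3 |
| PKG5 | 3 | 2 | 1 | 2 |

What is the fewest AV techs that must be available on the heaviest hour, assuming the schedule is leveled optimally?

Early-start (PKG1@1, PKG2@1, PKG3@1, PKG4@1, PKG5@1) gives peak 14: h1:14  h2:12  h3:7  h4:3  h5:0.
Shift PKG3→5, PKG4→4.
Schedule PKG1@1, PKG2@1, PKG3@5, PKG4@4, PKG5@1: h1:7  h2:7  h3:7  h4:8  h5:7 — peak 8.
Total AV tech-hours = 36 over 5 hours ⇒ peak ≥ ⌈36/5⌉ = 8, so 8 is optimal.

8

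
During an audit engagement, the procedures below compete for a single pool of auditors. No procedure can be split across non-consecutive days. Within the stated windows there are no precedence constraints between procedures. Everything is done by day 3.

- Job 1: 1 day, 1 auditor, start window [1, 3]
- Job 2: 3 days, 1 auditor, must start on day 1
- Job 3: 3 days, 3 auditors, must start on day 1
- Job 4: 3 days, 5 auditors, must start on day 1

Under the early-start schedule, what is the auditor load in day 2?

9

At early start, day 2 has: Job 2, Job 3, Job 4.
Demand: 1 + 3 + 5 = 9.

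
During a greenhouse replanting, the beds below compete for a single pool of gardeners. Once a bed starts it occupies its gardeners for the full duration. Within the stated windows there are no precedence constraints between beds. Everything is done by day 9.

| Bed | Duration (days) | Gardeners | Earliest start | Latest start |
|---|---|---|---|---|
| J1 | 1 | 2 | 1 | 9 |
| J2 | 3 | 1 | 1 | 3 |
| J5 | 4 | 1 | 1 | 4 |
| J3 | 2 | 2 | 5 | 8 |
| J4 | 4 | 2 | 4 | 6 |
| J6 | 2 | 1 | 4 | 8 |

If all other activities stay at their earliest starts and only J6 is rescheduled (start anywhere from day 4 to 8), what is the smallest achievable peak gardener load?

4

J6@4: d1:4  d2:2  d3:2  d4:4  d5:5  d6:4  d7:2  d8:0  d9:0 → peak 5
J6@5: d1:4  d2:2  d3:2  d4:3  d5:5  d6:5  d7:2  d8:0  d9:0 → peak 5
J6@6: d1:4  d2:2  d3:2  d4:3  d5:4  d6:5  d7:3  d8:0  d9:0 → peak 5
J6@7: d1:4  d2:2  d3:2  d4:3  d5:4  d6:4  d7:3  d8:1  d9:0 → peak 4
J6@8: d1:4  d2:2  d3:2  d4:3  d5:4  d6:4  d7:2  d8:1  d9:1 → peak 4
Best is J6@7, peak 4.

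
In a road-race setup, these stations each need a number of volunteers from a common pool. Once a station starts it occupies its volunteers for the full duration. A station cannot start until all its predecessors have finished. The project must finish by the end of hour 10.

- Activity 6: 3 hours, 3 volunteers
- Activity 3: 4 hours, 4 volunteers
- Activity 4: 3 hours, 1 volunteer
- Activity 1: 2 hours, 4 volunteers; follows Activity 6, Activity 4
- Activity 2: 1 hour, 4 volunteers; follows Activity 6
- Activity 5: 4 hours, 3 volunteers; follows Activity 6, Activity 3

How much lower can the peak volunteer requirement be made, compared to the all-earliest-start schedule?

Early-start peak: h1:8  h2:8  h3:8  h4:12  h5:7  h6:3  h7:3  h8:3  h9:0  h10:0 ⇒ 12.
Leveled (Activity 6@1, Activity 3@1, Activity 4@4, Activity 1@7, Activity 2@5, Activity 5@6): h1:7  h2:7  h3:7  h4:5  h5:5  h6:4  h7:7  h8:7  h9:3  h10:0 ⇒ 7.
Reduction 12 − 7 = 5.

5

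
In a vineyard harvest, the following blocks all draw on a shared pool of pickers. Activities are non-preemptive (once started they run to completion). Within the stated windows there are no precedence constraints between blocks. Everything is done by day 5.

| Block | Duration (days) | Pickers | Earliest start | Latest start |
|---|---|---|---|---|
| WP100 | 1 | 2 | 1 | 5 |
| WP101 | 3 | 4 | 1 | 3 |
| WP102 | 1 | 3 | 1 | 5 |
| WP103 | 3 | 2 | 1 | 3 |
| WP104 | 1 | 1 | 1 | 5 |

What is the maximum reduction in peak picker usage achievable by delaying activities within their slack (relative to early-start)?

6

Early-start peak: d1:12  d2:6  d3:6  d4:0  d5:0 ⇒ 12.
Leveled (WP100@1, WP101@1, WP102@4, WP103@2, WP104@4): d1:6  d2:6  d3:6  d4:6  d5:0 ⇒ 6.
Reduction 12 − 6 = 6.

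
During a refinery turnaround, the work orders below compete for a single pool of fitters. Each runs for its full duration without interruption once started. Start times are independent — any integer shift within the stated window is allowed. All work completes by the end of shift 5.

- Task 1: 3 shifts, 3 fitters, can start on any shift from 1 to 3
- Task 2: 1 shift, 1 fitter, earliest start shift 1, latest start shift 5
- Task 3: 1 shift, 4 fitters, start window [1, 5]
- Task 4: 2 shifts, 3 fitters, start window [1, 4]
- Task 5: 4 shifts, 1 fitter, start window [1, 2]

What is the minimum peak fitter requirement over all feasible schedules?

7

Early-start (Task 1@1, Task 2@1, Task 3@1, Task 4@1, Task 5@1) gives peak 12: s1:12  s2:7  s3:4  s4:1  s5:0.
Shift Task 3→4, Task 5→2.
Schedule Task 1@1, Task 2@1, Task 3@4, Task 4@1, Task 5@2: s1:7  s2:7  s3:4  s4:5  s5:1 — peak 7.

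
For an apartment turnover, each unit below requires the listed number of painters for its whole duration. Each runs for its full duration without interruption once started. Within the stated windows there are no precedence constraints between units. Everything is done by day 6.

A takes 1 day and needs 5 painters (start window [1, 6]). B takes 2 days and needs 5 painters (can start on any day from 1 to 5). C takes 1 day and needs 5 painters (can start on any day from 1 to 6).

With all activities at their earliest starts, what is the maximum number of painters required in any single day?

15

Early-start schedule: A@1, B@1, C@1.
Load per day: day 1: 15, day 2: 5, day 3: 0, day 4: 0, day 5: 0, day 6: 0.
Peak is 15.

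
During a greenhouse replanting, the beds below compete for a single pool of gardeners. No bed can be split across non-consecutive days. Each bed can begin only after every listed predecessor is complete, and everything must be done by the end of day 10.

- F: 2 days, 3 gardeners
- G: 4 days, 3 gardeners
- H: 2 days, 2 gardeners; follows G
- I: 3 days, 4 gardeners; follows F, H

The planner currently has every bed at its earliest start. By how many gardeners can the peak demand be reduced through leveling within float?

1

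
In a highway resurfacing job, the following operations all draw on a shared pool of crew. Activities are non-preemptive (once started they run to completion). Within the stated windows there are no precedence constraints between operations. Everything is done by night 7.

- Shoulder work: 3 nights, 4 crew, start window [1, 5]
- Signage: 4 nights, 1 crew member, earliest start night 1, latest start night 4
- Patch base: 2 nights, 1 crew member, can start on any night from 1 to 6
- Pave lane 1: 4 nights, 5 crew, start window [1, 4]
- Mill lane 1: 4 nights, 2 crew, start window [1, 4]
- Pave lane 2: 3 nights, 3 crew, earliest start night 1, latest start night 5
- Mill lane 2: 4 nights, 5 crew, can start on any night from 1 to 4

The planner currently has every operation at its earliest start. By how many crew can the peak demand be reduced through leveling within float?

Early-start peak: n1:21  n2:21  n3:20  n4:13  n5:0  n6:0  n7:0 ⇒ 21.
Leveled (Shoulder work@1, Signage@1, Patch base@1, Pave lane 1@1, Mill lane 1@1, Pave lane 2@5, Mill lane 2@4): n1:13  n2:13  n3:12  n4:13  n5:8  n6:8  n7:8 ⇒ 13.
Reduction 21 − 13 = 8.

8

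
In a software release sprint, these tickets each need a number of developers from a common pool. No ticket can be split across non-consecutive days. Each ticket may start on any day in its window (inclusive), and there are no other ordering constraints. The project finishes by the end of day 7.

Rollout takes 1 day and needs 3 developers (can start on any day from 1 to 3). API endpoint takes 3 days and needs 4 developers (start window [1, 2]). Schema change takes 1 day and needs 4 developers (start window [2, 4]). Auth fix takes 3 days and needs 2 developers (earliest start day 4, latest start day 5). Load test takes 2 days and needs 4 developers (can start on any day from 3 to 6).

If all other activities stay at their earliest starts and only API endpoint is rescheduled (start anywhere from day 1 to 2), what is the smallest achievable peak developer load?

API endpoint@1: d1:7  d2:8  d3:8  d4:6  d5:2  d6:2  d7:0 → peak 8
API endpoint@2: d1:3  d2:8  d3:8  d4:10  d5:2  d6:2  d7:0 → peak 10
Best is API endpoint@1, peak 8.

8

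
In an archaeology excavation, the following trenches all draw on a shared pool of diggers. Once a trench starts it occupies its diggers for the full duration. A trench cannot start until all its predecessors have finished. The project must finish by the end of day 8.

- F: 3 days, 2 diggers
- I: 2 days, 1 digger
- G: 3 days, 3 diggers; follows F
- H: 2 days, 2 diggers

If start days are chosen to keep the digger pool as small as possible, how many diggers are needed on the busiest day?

Early-start (F@1, I@1, G@4, H@1) gives peak 5: d1:5  d2:5  d3:2  d4:3  d5:3  d6:3  d7:0  d8:0.
Shift H→7.
Schedule F@1, I@1, G@4, H@7: d1:3  d2:3  d3:2  d4:3  d5:3  d6:3  d7:2  d8:2 — peak 3.
Total digger-days = 21 over 8 days ⇒ peak ≥ ⌈21/8⌉ = 3, so 3 is optimal.

3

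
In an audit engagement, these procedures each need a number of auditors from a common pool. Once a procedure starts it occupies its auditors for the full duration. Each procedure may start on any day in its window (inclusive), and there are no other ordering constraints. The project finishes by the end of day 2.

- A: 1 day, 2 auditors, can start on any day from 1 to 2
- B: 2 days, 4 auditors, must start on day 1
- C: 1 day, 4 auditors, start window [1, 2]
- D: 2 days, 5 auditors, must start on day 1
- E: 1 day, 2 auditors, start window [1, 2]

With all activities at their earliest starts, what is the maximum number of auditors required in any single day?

17

Early-start schedule: A@1, B@1, C@1, D@1, E@1.
Load per day: day 1: 17, day 2: 9.
Peak is 17.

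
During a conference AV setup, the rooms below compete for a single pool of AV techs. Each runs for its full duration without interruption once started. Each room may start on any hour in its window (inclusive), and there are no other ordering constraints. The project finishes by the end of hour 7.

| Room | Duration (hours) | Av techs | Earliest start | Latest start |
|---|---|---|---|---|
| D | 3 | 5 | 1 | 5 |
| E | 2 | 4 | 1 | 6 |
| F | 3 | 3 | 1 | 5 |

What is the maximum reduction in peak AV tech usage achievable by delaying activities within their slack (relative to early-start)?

5

Early-start peak: h1:12  h2:12  h3:8  h4:0  h5:0  h6:0  h7:0 ⇒ 12.
Leveled (D@1, E@4, F@4): h1:5  h2:5  h3:5  h4:7  h5:7  h6:3  h7:0 ⇒ 7.
Reduction 12 − 7 = 5.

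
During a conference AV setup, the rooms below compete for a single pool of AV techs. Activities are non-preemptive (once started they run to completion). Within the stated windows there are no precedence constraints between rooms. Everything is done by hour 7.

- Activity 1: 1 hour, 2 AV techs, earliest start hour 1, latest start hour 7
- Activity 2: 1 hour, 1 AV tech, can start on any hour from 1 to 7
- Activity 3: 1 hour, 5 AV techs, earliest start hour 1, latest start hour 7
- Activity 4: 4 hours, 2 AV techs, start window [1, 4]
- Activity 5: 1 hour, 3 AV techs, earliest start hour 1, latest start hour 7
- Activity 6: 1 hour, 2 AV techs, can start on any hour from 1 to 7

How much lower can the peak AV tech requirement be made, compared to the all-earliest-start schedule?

10

Early-start peak: h1:15  h2:2  h3:2  h4:2  h5:0  h6:0  h7:0 ⇒ 15.
Leveled (Activity 1@1, Activity 2@1, Activity 3@2, Activity 4@3, Activity 5@3, Activity 6@1): h1:5  h2:5  h3:5  h4:2  h5:2  h6:2  h7:0 ⇒ 5.
Reduction 15 − 5 = 10.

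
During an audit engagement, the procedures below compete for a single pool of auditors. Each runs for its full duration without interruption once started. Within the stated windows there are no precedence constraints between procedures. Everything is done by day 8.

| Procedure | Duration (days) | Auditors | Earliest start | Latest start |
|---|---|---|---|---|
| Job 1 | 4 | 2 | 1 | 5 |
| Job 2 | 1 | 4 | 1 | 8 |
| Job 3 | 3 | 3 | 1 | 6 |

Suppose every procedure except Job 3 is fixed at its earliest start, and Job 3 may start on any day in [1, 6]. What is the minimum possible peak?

Job 3@1: d1:9  d2:5  d3:5  d4:2  d5:0  d6:0  d7:0  d8:0 → peak 9
Job 3@2: d1:6  d2:5  d3:5  d4:5  d5:0  d6:0  d7:0  d8:0 → peak 6
Job 3@3: d1:6  d2:2  d3:5  d4:5  d5:3  d6:0  d7:0  d8:0 → peak 6
Job 3@4: d1:6  d2:2  d3:2  d4:5  d5:3  d6:3  d7:0  d8:0 → peak 6
Job 3@5: d1:6  d2:2  d3:2  d4:2  d5:3  d6:3  d7:3  d8:0 → peak 6
Job 3@6: d1:6  d2:2  d3:2  d4:2  d5:0  d6:3  d7:3  d8:3 → peak 6
Best is Job 3@2, peak 6.

6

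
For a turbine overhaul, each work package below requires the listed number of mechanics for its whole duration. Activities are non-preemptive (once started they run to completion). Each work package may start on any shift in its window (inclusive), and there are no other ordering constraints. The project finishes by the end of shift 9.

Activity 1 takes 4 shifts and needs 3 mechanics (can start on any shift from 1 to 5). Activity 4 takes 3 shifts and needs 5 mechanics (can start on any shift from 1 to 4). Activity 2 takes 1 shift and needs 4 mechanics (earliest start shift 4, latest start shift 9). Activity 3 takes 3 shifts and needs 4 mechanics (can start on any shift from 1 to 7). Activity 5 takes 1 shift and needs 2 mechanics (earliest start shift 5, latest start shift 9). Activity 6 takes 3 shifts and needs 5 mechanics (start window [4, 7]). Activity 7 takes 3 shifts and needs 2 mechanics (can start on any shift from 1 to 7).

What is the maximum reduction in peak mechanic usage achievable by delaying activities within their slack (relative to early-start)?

6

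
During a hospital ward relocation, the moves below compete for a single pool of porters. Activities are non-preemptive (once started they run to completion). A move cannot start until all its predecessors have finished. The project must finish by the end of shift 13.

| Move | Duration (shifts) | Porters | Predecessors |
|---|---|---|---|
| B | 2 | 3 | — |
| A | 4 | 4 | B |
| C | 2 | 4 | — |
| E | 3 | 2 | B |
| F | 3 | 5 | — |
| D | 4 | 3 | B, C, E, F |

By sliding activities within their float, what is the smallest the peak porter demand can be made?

Early-start (B@1, A@3, C@1, E@3, F@1, D@6) gives peak 12: s1:12  s2:12  s3:11  s4:6  s5:6  s6:7  s7:3  s8:3  s9:3  s10:0  s11:0  s12:0  s13:0.
Shift F→7, D→10.
Schedule B@1, A@3, C@1, E@3, F@7, D@10: s1:7  s2:7  s3:6  s4:6  s5:6  s6:4  s7:5  s8:5  s9:5  s10:3  s11:3  s12:3  s13:3 — peak 7.

7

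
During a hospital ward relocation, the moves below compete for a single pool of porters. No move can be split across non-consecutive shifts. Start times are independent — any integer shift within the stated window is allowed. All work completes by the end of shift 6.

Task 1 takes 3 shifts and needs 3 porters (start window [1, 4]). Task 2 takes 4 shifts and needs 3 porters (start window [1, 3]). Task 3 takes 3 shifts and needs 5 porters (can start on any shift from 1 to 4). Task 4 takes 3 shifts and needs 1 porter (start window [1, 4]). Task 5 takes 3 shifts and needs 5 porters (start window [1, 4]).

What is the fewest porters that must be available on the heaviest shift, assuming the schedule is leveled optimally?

Early-start (Task 1@1, Task 2@1, Task 3@1, Task 4@1, Task 5@1) gives peak 17: s1:17  s2:17  s3:17  s4:3  s5:0  s6:0.
Shift Task 4→4, Task 5→4.
Schedule Task 1@1, Task 2@1, Task 3@1, Task 4@4, Task 5@4: s1:11  s2:11  s3:11  s4:9  s5:6  s6:6 — peak 11.

11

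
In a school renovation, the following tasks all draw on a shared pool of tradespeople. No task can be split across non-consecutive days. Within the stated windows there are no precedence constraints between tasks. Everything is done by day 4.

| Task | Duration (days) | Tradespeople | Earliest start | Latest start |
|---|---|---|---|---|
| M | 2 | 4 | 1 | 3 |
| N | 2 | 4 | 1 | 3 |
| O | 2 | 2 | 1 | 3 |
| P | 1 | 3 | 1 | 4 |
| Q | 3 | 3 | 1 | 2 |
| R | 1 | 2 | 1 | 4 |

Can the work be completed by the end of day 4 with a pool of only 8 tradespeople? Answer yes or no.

no

Total tradesperson-days = 34; over 4 days the average is 34/4 > 8, so some day must exceed 8.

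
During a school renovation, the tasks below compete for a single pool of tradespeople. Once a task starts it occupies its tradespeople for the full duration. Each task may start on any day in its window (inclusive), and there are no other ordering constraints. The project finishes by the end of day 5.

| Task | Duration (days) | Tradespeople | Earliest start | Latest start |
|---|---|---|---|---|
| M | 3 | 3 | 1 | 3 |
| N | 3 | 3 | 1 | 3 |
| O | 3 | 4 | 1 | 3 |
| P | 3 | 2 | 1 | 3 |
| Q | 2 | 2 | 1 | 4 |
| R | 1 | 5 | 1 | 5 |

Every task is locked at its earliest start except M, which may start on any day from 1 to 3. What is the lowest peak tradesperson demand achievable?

16

M@1: d1:19  d2:14  d3:12  d4:0  d5:0 → peak 19
M@2: d1:16  d2:14  d3:12  d4:3  d5:0 → peak 16
M@3: d1:16  d2:11  d3:12  d4:3  d5:3 → peak 16
Best is M@2, peak 16.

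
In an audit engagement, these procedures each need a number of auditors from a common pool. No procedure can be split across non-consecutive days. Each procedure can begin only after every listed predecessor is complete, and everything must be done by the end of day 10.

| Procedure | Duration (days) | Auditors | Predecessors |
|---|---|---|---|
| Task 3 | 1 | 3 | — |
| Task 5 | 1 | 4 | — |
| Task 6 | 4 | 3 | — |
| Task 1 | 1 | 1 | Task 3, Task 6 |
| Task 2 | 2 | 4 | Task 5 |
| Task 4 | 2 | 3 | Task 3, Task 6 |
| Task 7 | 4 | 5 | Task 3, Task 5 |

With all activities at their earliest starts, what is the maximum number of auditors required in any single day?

12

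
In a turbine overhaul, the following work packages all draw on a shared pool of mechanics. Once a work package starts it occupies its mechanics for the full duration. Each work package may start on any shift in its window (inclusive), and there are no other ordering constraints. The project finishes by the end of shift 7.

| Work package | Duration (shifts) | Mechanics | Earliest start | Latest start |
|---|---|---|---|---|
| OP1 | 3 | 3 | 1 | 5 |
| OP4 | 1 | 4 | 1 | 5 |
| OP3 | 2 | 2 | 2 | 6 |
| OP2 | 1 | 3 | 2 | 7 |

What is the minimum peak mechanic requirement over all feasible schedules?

Early-start (OP1@1, OP4@1, OP3@2, OP2@2) gives peak 8: s1:7  s2:8  s3:5  s4:0  s5:0  s6:0  s7:0.
Shift OP4→4, OP3→5, OP2→7.
Schedule OP1@1, OP4@4, OP3@5, OP2@7: s1:3  s2:3  s3:3  s4:4  s5:2  s6:2  s7:3 — peak 4.

4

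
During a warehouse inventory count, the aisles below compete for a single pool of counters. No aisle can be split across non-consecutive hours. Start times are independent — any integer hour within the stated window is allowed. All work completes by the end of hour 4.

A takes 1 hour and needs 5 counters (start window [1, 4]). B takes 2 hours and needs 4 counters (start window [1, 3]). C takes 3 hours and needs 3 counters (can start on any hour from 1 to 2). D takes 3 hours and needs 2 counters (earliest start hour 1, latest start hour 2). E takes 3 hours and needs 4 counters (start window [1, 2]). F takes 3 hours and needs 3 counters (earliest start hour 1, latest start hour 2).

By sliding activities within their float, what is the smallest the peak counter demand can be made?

16

Early-start (A@1, B@1, C@1, D@1, E@1, F@1) gives peak 21: h1:21  h2:16  h3:12  h4:0.
Shift E→2, F→2.
Schedule A@1, B@1, C@1, D@1, E@2, F@2: h1:14  h2:16  h3:12  h4:7 — peak 16.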